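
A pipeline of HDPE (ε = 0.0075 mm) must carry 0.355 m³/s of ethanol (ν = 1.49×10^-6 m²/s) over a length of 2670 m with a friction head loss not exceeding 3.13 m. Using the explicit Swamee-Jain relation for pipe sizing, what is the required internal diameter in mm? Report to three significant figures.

D ≈ 663 mm

Swamee-Jain (Type III): D = 0.66·[ε^1.25·(LQ²/(gh_f))^4.75 + ν·Q^9.4·(L/(gh_f))^5.2]^0.04
LQ²/(gh_f) = 10.96; L/(gh_f) = 86.96
Term 1 = ε^1.25·(…)^4.75 = 0.0341; Term 2 = ν·Q^9.4·(…)^5.2 = 1.07
D = 0.66·(0.0341 + 1.07)^0.04 = 0.6626 m = 663 mm
Check: V = 1.03 m/s, Re = 4.58×10^5, f = 0.01347, h_f = 2.93 m ≈ 3.13 m ✓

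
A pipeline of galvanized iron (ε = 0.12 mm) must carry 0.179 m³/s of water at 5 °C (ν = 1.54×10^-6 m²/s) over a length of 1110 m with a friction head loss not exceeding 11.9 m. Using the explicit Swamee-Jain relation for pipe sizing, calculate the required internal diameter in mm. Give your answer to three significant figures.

Swamee-Jain (Type III): D = 0.66·[ε^1.25·(LQ²/(gh_f))^4.75 + ν·Q^9.4·(L/(gh_f))^5.2]^0.04
LQ²/(gh_f) = 0.3047; L/(gh_f) = 9.508
Term 1 = ε^1.25·(…)^4.75 = 4.44×10^-8; Term 2 = ν·Q^9.4·(…)^5.2 = 1.78×10^-8
D = 0.66·(4.44×10^-8 + 1.78×10^-8)^0.04 = 0.3399 m = 340 mm
Check: V = 1.97 m/s, Re = 4.35×10^5, f = 0.01693, h_f = 11.0 m ≈ 11.9 m ✓

D ≈ 340 mm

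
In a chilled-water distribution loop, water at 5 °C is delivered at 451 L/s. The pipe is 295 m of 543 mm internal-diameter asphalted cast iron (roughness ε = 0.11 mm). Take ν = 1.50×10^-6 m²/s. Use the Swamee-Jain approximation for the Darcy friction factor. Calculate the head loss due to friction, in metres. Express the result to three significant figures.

V = 4Q/(πD²) = 4·0.451/(π·0.543²) = 1.948 m/s
Re = VD/ν = 1.948·0.543/1.50×10^-6 = 7.05×10^5 → turbulent
ε/D = 0.11/543 = 2.03×10^-4
Swamee-Jain: f = 0.01513
h_f = f(L/D)V²/(2g) = 0.01513·(295/0.543)·1.948²/(2·9.81) = 1.589 m

h_f ≈ 1.59 m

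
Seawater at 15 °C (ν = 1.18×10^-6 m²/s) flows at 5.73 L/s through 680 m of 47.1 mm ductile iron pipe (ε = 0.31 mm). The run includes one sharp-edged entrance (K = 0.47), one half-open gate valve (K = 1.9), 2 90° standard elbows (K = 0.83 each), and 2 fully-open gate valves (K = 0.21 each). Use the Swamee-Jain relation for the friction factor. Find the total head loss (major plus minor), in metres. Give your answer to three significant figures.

H_L ≈ 272 m

V = 4Q/(πD²) = 3.289 m/s; V²/2g = 0.5512 m
Re = 1.31×10^5, ε/D = 0.00658 → f = 0.03388 (Swamee-Jain)
Major: h_f = f(L/D)·V²/2g = 0.03388·14437·0.5512 = 269.6 m
Minor: ΣK = 4.45; h_m = ΣK·V²/2g = 2.453 m
Total H_L = 269.6 + 2.453 = 272.1 m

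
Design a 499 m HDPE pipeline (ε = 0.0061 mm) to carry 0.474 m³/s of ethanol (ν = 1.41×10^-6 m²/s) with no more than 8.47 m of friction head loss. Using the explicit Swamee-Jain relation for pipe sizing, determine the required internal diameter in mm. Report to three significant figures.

D ≈ 424 mm

Swamee-Jain (Type III): D = 0.66·[ε^1.25·(LQ²/(gh_f))^4.75 + ν·Q^9.4·(L/(gh_f))^5.2]^0.04
LQ²/(gh_f) = 1.349; L/(gh_f) = 6.005
Term 1 = ε^1.25·(…)^4.75 = 1.26×10^-6; Term 2 = ν·Q^9.4·(…)^5.2 = 1.41×10^-5
D = 0.66·(1.26×10^-6 + 1.41×10^-5)^0.04 = 0.4237 m = 424 mm
Check: V = 3.36 m/s, Re = 1.01×10^6, f = 0.01194, h_f = 8.10 m ≈ 8.47 m ✓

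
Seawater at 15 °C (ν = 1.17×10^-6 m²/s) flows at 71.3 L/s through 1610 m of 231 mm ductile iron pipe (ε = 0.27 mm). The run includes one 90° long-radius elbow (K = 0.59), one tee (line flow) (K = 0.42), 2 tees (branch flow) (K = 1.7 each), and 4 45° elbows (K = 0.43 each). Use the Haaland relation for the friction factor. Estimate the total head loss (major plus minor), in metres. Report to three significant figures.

H_L ≈ 22.6 m

V = 4Q/(πD²) = 1.701 m/s; V²/2g = 0.1475 m
Re = 3.36×10^5, ε/D = 0.00117 → f = 0.02113 (Haaland)
Major: h_f = f(L/D)·V²/2g = 0.02113·6970·0.1475 = 21.73 m
Minor: ΣK = 6.13; h_m = ΣK·V²/2g = 0.9043 m
Total H_L = 21.73 + 0.9043 = 22.63 m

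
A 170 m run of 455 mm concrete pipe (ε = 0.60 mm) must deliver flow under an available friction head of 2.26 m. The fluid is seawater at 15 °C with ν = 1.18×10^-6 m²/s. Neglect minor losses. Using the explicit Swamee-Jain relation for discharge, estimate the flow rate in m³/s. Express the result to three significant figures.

Q ≈ 0.384 m³/s

Swamee-Jain (Type II): Q = -0.965·√(gD⁵h_f/L)·ln[ε/(3.7D) + √(3.17ν²L/(gD³h_f))]
√(gD⁵h_f/L) = √(9.81·0.455⁵·2.26/170) = 0.05043
ε/(3.7D) = 3.56×10^-4; √(3.17ν²L/(gD³h_f)) = 1.90×10^-5
Q = -0.965·0.05043·ln(3.754×10^-4) = 0.3839 m³/s
Check: V = 2.36 m/s, Re = 9.10×10^5, f = 0.02139, h_f = 2.27 m ≈ 2.26 m ✓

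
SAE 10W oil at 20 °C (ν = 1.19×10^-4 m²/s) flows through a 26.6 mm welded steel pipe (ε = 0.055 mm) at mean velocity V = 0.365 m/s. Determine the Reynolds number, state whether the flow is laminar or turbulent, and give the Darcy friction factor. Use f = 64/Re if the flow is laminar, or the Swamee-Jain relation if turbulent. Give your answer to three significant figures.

Re ≈ 81.6; laminar; f = 64/Re ≈ 0.784

Re = VD/ν = 0.3650·0.0266/1.19×10^-4 = 81.6
Re < 2300 → laminar → f = 64/Re = 0.7844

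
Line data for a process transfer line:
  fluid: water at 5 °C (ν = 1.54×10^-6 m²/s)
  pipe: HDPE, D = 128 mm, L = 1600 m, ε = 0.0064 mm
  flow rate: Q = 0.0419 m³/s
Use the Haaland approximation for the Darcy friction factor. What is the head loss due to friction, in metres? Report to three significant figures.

V = 4Q/(πD²) = 4·0.0419/(π·0.128²) = 3.256 m/s
Re = VD/ν = 3.256·0.128/1.54×10^-6 = 2.71×10^5 → turbulent
ε/D = 0.0064/128 = 5.00×10^-5
Haaland: f = 0.01503
h_f = f(L/D)V²/(2g) = 0.01503·(1600/0.128)·3.256²/(2·9.81) = 101.5 m

h_f ≈ 102 m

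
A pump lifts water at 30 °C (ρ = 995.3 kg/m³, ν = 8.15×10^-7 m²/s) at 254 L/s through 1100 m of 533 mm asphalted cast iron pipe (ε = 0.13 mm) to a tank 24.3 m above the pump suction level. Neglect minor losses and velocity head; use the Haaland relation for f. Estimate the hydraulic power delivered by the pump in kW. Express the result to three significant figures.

V = 4Q/(πD²) = 1.138 m/s; Re = 7.44×10^5; ε/D = 2.44×10^-4; f = 0.01529
h_f = f(L/D)V²/2g = 2.084 m
Total head H = z + h_f = 24.3 + 2.084 = 26.38 m
P_hyd = ρgQH = 995.3·9.81·0.254·26.38 = 65.43 kW

P_hyd ≈ 65.4 kW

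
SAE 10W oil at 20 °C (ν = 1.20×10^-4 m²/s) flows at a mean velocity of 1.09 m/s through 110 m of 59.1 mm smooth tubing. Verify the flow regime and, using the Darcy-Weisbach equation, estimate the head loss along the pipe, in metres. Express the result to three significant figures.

h_f ≈ 13.4 m

Re = VD/ν = 1.09·0.05910/1.20×10^-4 = 537 → laminar (Re < 2300)
f = 64/Re = 0.1192
h_f = f(L/D)V²/(2g) = 0.1192·(110/0.05910)·1.09²/(2·9.81) = 13.44 m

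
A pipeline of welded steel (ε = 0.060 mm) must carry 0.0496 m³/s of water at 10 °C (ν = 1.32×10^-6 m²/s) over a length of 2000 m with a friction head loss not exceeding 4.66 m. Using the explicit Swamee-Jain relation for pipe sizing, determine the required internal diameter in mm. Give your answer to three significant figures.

D ≈ 277 mm

Swamee-Jain (Type III): D = 0.66·[ε^1.25·(LQ²/(gh_f))^4.75 + ν·Q^9.4·(L/(gh_f))^5.2]^0.04
LQ²/(gh_f) = 0.1076; L/(gh_f) = 43.75
Term 1 = ε^1.25·(…)^4.75 = 1.33×10^-10; Term 2 = ν·Q^9.4·(…)^5.2 = 2.46×10^-10
D = 0.66·(1.33×10^-10 + 2.46×10^-10)^0.04 = 0.2771 m = 277 mm
Check: V = 0.822 m/s, Re = 1.73×10^5, f = 0.01758, h_f = 4.37 m ≈ 4.66 m ✓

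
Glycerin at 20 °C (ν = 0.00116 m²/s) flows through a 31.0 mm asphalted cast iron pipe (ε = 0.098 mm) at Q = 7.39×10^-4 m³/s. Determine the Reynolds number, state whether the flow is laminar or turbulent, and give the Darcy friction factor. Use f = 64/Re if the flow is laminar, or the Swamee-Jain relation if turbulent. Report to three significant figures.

V = 4Q/(πD²) = 0.9791 m/s
Re = VD/ν = 0.9791·0.0310/0.00116 = 26.2
Re < 2300 → laminar → f = 64/Re = 2.446

Re ≈ 26.2; laminar; f = 64/Re ≈ 2.45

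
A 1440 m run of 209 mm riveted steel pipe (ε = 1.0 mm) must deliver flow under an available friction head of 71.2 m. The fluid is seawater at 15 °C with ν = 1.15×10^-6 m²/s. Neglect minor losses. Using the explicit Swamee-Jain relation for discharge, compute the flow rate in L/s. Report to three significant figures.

Swamee-Jain (Type II): Q = -0.965·√(gD⁵h_f/L)·ln[ε/(3.7D) + √(3.17ν²L/(gD³h_f))]
√(gD⁵h_f/L) = √(9.81·0.209⁵·71.2/1440) = 0.01391
ε/(3.7D) = 0.00129; √(3.17ν²L/(gD³h_f)) = 3.08×10^-5
Q = -0.965·0.01391·ln(0.001324) = 0.08894 m³/s
Check: V = 2.59 m/s, Re = 4.71×10^5, f = 0.03028, h_f = 71.5 m ≈ 71.2 m ✓

Q ≈ 88.9 L/s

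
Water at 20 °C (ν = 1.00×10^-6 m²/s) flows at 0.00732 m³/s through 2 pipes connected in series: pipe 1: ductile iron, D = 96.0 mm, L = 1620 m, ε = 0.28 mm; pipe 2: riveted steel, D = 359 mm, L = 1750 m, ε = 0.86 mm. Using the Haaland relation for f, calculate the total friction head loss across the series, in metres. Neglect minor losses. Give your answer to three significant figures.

H ≈ 24.0 m

Pipe 1: V = 1.011 m/s, Re = 9.71×10^4, ε/D = 0.00292, f = 0.02724, h_1 = f(L/D)V²/2g = 23.96 m
Pipe 2: V = 0.07232 m/s, Re = 2.60×10^4, ε/D = 0.00240, f = 0.02911, h_2 = f(L/D)V²/2g = 0.03782 m
Series → Q common, losses add: H = Σh = 24.00 m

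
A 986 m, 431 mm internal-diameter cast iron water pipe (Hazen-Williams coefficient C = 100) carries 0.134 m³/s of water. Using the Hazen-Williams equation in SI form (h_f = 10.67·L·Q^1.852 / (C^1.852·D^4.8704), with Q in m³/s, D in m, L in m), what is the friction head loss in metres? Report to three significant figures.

h_f ≈ 3.03 m

h_f = 10.67·986·0.134^1.852 / (100^1.852·0.431^4.8704) = 3.032 m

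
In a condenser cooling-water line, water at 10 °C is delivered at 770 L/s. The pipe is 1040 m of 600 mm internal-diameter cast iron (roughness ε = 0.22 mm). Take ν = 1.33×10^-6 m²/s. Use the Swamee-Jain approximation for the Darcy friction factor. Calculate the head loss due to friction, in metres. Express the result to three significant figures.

h_f ≈ 10.6 m

V = 4Q/(πD²) = 4·0.770/(π·0.600²) = 2.723 m/s
Re = VD/ν = 2.723·0.600/1.33×10^-6 = 1.23×10^6 → turbulent
ε/D = 0.22/600 = 3.67×10^-4
Swamee-Jain: f = 0.01620
h_f = f(L/D)V²/(2g) = 0.01620·(1040/0.600)·2.723²/(2·9.81) = 10.62 m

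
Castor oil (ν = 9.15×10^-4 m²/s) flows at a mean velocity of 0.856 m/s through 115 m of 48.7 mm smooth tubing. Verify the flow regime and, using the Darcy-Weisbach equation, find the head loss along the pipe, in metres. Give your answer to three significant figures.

Re = VD/ν = 0.856·0.04870/9.15×10^-4 = 45.6 → laminar (Re < 2300)
f = 64/Re = 1.405
h_f = f(L/D)V²/(2g) = 1.405·(115/0.04870)·0.856²/(2·9.81) = 123.9 m

h_f ≈ 124 m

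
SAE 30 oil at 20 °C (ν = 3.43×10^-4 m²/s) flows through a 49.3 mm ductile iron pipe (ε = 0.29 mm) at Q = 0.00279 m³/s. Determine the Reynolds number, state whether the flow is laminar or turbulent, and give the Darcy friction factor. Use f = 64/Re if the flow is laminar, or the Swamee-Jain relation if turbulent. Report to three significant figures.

V = 4Q/(πD²) = 1.462 m/s
Re = VD/ν = 1.462·0.0493/3.43×10^-4 = 210
Re < 2300 → laminar → f = 64/Re = 0.3047

Re ≈ 210; laminar; f = 64/Re ≈ 0.305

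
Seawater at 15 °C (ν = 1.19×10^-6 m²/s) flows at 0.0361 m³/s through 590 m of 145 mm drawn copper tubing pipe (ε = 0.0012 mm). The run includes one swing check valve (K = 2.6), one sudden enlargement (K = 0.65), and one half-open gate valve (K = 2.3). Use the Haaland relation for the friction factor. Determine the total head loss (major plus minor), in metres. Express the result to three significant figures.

V = 4Q/(πD²) = 2.186 m/s; V²/2g = 0.2436 m
Re = 2.66×10^5, ε/D = 8.28×10^-6 → f = 0.01473 (Haaland)
Major: h_f = f(L/D)·V²/2g = 0.01473·4069·0.2436 = 14.60 m
Minor: ΣK = 5.55; h_m = ΣK·V²/2g = 1.352 m
Total H_L = 14.60 + 1.352 = 15.95 m

H_L ≈ 15.9 m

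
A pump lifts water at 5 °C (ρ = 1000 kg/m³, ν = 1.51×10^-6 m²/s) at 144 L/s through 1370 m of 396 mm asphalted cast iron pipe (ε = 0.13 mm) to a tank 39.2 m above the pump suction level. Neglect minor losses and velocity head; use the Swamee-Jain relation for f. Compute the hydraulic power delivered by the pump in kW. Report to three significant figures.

P_hyd ≈ 61.2 kW

V = 4Q/(πD²) = 1.169 m/s; Re = 3.07×10^5; ε/D = 3.28×10^-4; f = 0.01722
h_f = f(L/D)V²/2g = 4.152 m
Total head H = z + h_f = 39.2 + 4.152 = 43.35 m
P_hyd = ρgQH = 1000·9.81·0.144·43.35 = 61.24 kW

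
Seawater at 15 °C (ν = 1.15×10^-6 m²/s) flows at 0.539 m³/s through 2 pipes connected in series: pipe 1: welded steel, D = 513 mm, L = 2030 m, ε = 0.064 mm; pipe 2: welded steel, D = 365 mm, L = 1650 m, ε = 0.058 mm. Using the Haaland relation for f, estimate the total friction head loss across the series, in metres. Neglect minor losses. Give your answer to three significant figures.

Pipe 1: V = 2.608 m/s, Re = 1.16×10^6, ε/D = 1.25×10^-4, f = 0.01354, h_1 = f(L/D)V²/2g = 18.57 m
Pipe 2: V = 5.151 m/s, Re = 1.63×10^6, ε/D = 1.59×10^-4, f = 0.01377, h_2 = f(L/D)V²/2g = 84.18 m
Series → Q common, losses add: H = Σh = 102.8 m

H ≈ 103 m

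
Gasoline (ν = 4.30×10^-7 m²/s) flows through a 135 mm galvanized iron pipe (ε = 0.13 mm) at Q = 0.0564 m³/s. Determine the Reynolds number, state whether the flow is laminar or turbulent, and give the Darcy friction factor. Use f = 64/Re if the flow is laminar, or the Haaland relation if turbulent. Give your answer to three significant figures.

V = 4Q/(πD²) = 3.940 m/s
Re = VD/ν = 3.940·0.135/4.30×10^-7 = 1.24×10^6
Re > 4000 → turbulent; ε/D = 9.63×10^-4
Haaland: f = 0.01972

Re ≈ 1.24×10^6; turbulent; f ≈ 0.0197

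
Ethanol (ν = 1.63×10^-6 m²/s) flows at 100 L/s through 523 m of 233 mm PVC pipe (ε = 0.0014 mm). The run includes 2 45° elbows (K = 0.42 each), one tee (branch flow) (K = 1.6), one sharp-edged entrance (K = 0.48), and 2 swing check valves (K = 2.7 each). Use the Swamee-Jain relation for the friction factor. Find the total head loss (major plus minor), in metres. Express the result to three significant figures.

V = 4Q/(πD²) = 2.345 m/s; V²/2g = 0.2803 m
Re = 3.35×10^5, ε/D = 6.01×10^-6 → f = 0.01416 (Swamee-Jain)
Major: h_f = f(L/D)·V²/2g = 0.01416·2245·0.2803 = 8.908 m
Minor: ΣK = 8.32; h_m = ΣK·V²/2g = 2.332 m
Total H_L = 8.908 + 2.332 = 11.24 m

H_L ≈ 11.2 m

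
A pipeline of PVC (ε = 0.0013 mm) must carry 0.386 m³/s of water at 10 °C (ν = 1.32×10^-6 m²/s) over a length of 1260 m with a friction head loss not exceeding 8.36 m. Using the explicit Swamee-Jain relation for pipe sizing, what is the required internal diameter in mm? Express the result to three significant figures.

D ≈ 474 mm

Swamee-Jain (Type III): D = 0.66·[ε^1.25·(LQ²/(gh_f))^4.75 + ν·Q^9.4·(L/(gh_f))^5.2]^0.04
LQ²/(gh_f) = 2.289; L/(gh_f) = 15.36
Term 1 = ε^1.25·(…)^4.75 = 2.24×10^-6; Term 2 = ν·Q^9.4·(…)^5.2 = 2.54×10^-4
D = 0.66·(2.24×10^-6 + 2.54×10^-4)^0.04 = 0.4741 m = 474 mm
Check: V = 2.19 m/s, Re = 7.85×10^5, f = 0.01215, h_f = 7.87 m ≈ 8.36 m ✓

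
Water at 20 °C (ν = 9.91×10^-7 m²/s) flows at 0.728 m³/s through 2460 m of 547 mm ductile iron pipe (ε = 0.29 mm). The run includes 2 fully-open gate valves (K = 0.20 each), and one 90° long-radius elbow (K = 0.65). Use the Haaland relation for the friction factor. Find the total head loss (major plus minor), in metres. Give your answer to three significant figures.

V = 4Q/(πD²) = 3.098 m/s; V²/2g = 0.4891 m
Re = 1.71×10^6, ε/D = 5.30×10^-4 → f = 0.01721 (Haaland)
Major: h_f = f(L/D)·V²/2g = 0.01721·4497·0.4891 = 37.85 m
Minor: ΣK = 1.05; h_m = ΣK·V²/2g = 0.5136 m
Total H_L = 37.85 + 0.5136 = 38.36 m

H_L ≈ 38.4 m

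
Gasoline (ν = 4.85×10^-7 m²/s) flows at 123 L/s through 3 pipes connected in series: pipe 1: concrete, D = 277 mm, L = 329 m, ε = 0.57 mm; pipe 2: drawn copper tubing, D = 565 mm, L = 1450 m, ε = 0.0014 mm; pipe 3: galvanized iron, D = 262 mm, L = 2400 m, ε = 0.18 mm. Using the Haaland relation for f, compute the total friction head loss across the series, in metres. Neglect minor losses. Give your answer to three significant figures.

H ≈ 50.8 m

Pipe 1: V = 2.041 m/s, Re = 1.17×10^6, ε/D = 0.00206, f = 0.02378, h_1 = f(L/D)V²/2g = 5.998 m
Pipe 2: V = 0.4906 m/s, Re = 5.72×10^5, ε/D = 2.48×10^-6, f = 0.01279, h_2 = f(L/D)V²/2g = 0.4025 m
Pipe 3: V = 2.281 m/s, Re = 1.23×10^6, ε/D = 6.87×10^-4, f = 0.01828, h_3 = f(L/D)V²/2g = 44.42 m
Series → Q common, losses add: H = Σh = 50.82 m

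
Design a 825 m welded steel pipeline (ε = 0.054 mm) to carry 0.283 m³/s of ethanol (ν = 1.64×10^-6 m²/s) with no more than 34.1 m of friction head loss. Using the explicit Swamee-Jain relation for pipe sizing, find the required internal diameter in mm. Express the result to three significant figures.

D ≈ 302 mm

Swamee-Jain (Type III): D = 0.66·[ε^1.25·(LQ²/(gh_f))^4.75 + ν·Q^9.4·(L/(gh_f))^5.2]^0.04
LQ²/(gh_f) = 0.1975; L/(gh_f) = 2.466
Term 1 = ε^1.25·(…)^4.75 = 2.09×10^-9; Term 2 = ν·Q^9.4·(…)^5.2 = 1.26×10^-9
D = 0.66·(2.09×10^-9 + 1.26×10^-9)^0.04 = 0.3024 m = 302 mm
Check: V = 3.94 m/s, Re = 7.27×10^5, f = 0.01484, h_f = 32.1 m ≈ 34.1 m ✓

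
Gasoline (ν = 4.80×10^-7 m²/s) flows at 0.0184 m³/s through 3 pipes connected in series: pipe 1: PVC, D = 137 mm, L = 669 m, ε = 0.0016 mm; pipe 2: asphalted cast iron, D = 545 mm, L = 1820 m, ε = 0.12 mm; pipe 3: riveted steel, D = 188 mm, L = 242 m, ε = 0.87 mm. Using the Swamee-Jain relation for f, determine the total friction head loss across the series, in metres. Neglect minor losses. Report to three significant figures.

Pipe 1: V = 1.248 m/s, Re = 3.56×10^5, ε/D = 1.17×10^-5, f = 0.01407, h_1 = f(L/D)V²/2g = 5.458 m
Pipe 2: V = 0.07887 m/s, Re = 8.96×10^4, ε/D = 2.20×10^-4, f = 0.01945, h_2 = f(L/D)V²/2g = 0.02060 m
Pipe 3: V = 0.6628 m/s, Re = 2.60×10^5, ε/D = 0.00463, f = 0.03021, h_3 = f(L/D)V²/2g = 0.8707 m
Series → Q common, losses add: H = Σh = 6.349 m

H ≈ 6.35 m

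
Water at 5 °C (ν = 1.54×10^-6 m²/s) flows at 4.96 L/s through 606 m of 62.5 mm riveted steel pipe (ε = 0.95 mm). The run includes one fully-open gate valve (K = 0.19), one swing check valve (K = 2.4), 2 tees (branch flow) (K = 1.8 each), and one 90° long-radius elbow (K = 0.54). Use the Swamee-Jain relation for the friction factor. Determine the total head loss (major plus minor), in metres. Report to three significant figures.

H_L ≈ 58.9 m

V = 4Q/(πD²) = 1.617 m/s; V²/2g = 0.1332 m
Re = 6.56×10^4, ε/D = 0.0152 → f = 0.04492 (Swamee-Jain)
Major: h_f = f(L/D)·V²/2g = 0.04492·9696·0.1332 = 58.02 m
Minor: ΣK = 6.73; h_m = ΣK·V²/2g = 0.8966 m
Total H_L = 58.02 + 0.8966 = 58.92 m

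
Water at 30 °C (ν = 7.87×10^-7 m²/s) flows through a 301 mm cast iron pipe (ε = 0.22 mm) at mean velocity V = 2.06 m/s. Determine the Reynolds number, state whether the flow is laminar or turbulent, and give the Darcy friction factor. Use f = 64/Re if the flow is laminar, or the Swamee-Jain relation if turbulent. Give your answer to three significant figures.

Re = VD/ν = 2.060·0.301/7.87×10^-7 = 7.88×10^5
Re > 4000 → turbulent; ε/D = 7.31×10^-4
Swamee-Jain: f = 0.01880

Re ≈ 7.88×10^5; turbulent; f ≈ 0.0188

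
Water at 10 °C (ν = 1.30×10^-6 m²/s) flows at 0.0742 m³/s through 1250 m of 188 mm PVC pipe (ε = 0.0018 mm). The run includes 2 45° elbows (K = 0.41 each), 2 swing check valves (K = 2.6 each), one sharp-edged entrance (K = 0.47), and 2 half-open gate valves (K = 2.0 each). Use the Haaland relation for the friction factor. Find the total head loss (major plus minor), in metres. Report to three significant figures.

H_L ≈ 37.2 m

V = 4Q/(πD²) = 2.673 m/s; V²/2g = 0.3642 m
Re = 3.87×10^5, ε/D = 9.57×10^-6 → f = 0.01378 (Haaland)
Major: h_f = f(L/D)·V²/2g = 0.01378·6649·0.3642 = 33.36 m
Minor: ΣK = 10.5; h_m = ΣK·V²/2g = 3.820 m
Total H_L = 33.36 + 3.820 = 37.18 m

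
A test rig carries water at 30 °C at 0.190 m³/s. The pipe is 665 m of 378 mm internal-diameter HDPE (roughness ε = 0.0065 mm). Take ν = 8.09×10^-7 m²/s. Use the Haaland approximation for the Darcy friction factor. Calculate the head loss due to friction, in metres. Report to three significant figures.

h_f ≈ 3.17 m

V = 4Q/(πD²) = 4·0.190/(π·0.378²) = 1.693 m/s
Re = VD/ν = 1.693·0.378/8.09×10^-7 = 7.91×10^5 → turbulent
ε/D = 0.0065/378 = 1.72×10^-5
Haaland: f = 0.01233
h_f = f(L/D)V²/(2g) = 0.01233·(665/0.378)·1.693²/(2·9.81) = 3.169 m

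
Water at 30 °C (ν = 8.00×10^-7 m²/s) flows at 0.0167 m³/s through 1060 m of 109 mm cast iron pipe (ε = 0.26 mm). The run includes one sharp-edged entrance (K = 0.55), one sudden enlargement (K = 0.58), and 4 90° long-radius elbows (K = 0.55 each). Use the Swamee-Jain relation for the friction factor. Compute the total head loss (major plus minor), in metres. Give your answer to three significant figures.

H_L ≈ 40.8 m

V = 4Q/(πD²) = 1.790 m/s; V²/2g = 0.1632 m
Re = 2.44×10^5, ε/D = 0.00239 → f = 0.02537 (Swamee-Jain)
Major: h_f = f(L/D)·V²/2g = 0.02537·9725·0.1632 = 40.28 m
Minor: ΣK = 3.33; h_m = ΣK·V²/2g = 0.5436 m
Total H_L = 40.28 + 0.5436 = 40.82 m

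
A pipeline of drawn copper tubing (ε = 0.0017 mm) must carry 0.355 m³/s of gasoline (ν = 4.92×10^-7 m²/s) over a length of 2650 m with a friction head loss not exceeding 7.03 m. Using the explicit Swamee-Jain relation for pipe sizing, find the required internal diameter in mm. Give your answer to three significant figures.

Swamee-Jain (Type III): D = 0.66·[ε^1.25·(LQ²/(gh_f))^4.75 + ν·Q^9.4·(L/(gh_f))^5.2]^0.04
LQ²/(gh_f) = 4.843; L/(gh_f) = 38.43
Term 1 = ε^1.25·(…)^4.75 = 1.10×10^-4; Term 2 = ν·Q^9.4·(…)^5.2 = 0.00506
D = 0.66·(1.10×10^-4 + 0.00506)^0.04 = 0.5347 m = 535 mm
Check: V = 1.58 m/s, Re = 1.72×10^6, f = 0.01073, h_f = 6.78 m ≈ 7.03 m ✓

D ≈ 535 mm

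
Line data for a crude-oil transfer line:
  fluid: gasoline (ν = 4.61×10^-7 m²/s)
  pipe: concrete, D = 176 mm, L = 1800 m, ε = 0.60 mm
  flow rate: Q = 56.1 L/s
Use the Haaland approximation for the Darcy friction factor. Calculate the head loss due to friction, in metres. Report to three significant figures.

V = 4Q/(πD²) = 4·0.0561/(π·0.176²) = 2.306 m/s
Re = VD/ν = 2.306·0.176/4.61×10^-7 = 8.80×10^5 → turbulent
ε/D = 0.60/176 = 0.00341
Haaland: f = 0.02731
h_f = f(L/D)V²/(2g) = 0.02731·(1800/0.176)·2.306²/(2·9.81) = 75.71 m

h_f ≈ 75.7 m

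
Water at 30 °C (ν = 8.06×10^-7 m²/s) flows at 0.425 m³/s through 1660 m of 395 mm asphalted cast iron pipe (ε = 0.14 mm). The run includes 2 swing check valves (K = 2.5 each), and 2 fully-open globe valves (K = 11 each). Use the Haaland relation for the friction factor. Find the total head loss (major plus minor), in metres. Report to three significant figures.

H_L ≈ 57.4 m

V = 4Q/(πD²) = 3.468 m/s; V²/2g = 0.6131 m
Re = 1.70×10^6, ε/D = 3.54×10^-4 → f = 0.01585 (Haaland)
Major: h_f = f(L/D)·V²/2g = 0.01585·4203·0.6131 = 40.84 m
Minor: ΣK = 27.0; h_m = ΣK·V²/2g = 16.55 m
Total H_L = 40.84 + 16.55 = 57.39 m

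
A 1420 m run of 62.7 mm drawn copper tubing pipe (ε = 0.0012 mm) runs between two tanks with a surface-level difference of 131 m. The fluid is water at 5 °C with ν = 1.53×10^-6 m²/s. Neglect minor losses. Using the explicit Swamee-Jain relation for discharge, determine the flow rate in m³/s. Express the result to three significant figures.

Swamee-Jain (Type II): Q = -0.965·√(gD⁵h_f/L)·ln[ε/(3.7D) + √(3.17ν²L/(gD³h_f))]
√(gD⁵h_f/L) = √(9.81·0.0627⁵·131/1420) = 9.365×10^-4
ε/(3.7D) = 5.17×10^-6; √(3.17ν²L/(gD³h_f)) = 1.82×10^-4
Q = -0.965·9.365×10^-4·ln(1.876×10^-4) = 0.007755 m³/s
Check: V = 2.51 m/s, Re = 1.03×10^5, f = 0.01787, h_f = 130 m ≈ 131 m ✓

Q ≈ 0.00775 m³/s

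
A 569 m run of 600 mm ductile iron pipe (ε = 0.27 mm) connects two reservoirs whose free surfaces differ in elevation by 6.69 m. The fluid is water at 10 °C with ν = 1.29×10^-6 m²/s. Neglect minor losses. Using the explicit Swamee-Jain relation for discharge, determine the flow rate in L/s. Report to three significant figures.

Q ≈ 814 L/s

Swamee-Jain (Type II): Q = -0.965·√(gD⁵h_f/L)·ln[ε/(3.7D) + √(3.17ν²L/(gD³h_f))]
√(gD⁵h_f/L) = √(9.81·0.600⁵·6.69/569) = 0.09470
ε/(3.7D) = 1.22×10^-4; √(3.17ν²L/(gD³h_f)) = 1.46×10^-5
Q = -0.965·0.09470·ln(1.362×10^-4) = 0.8135 m³/s
Check: V = 2.88 m/s, Re = 1.34×10^6, f = 0.01681, h_f = 6.73 m ≈ 6.69 m ✓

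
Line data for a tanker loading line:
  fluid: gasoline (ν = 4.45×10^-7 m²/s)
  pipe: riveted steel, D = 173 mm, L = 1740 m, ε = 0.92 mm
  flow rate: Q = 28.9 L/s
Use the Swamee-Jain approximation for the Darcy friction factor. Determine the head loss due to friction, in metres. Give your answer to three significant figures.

h_f ≈ 24.2 m

V = 4Q/(πD²) = 4·0.0289/(π·0.173²) = 1.229 m/s
Re = VD/ν = 1.229·0.173/4.45×10^-7 = 4.78×10^5 → turbulent
ε/D = 0.92/173 = 0.00532
Swamee-Jain: f = 0.03123
h_f = f(L/D)V²/(2g) = 0.03123·(1740/0.173)·1.229²/(2·9.81) = 24.20 m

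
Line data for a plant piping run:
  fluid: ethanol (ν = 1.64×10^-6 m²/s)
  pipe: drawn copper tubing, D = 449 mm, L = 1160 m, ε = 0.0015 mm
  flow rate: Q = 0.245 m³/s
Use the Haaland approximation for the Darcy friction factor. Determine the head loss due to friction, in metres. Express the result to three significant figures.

V = 4Q/(πD²) = 4·0.245/(π·0.449²) = 1.547 m/s
Re = VD/ν = 1.547·0.449/1.64×10^-6 = 4.24×10^5 → turbulent
ε/D = 0.0015/449 = 3.34×10^-6
Haaland: f = 0.01349
h_f = f(L/D)V²/(2g) = 0.01349·(1160/0.449)·1.547²/(2·9.81) = 4.253 m

h_f ≈ 4.25 m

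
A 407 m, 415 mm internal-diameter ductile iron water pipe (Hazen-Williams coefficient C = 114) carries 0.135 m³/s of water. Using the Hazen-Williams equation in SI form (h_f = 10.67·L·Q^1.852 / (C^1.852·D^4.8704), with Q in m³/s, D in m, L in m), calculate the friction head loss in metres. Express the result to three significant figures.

h_f ≈ 1.20 m

h_f = 10.67·407·0.135^1.852 / (114^1.852·0.415^4.8704) = 1.197 m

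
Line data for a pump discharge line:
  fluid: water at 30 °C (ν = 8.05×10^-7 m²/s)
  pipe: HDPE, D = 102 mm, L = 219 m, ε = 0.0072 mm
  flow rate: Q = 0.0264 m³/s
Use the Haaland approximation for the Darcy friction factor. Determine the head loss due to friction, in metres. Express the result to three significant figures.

h_f ≈ 16.3 m

V = 4Q/(πD²) = 4·0.0264/(π·0.102²) = 3.231 m/s
Re = VD/ν = 3.231·0.102/8.05×10^-7 = 4.09×10^5 → turbulent
ε/D = 0.0072/102 = 7.06×10^-5
Haaland: f = 0.01430
h_f = f(L/D)V²/(2g) = 0.01430·(219/0.102)·3.231²/(2·9.81) = 16.34 m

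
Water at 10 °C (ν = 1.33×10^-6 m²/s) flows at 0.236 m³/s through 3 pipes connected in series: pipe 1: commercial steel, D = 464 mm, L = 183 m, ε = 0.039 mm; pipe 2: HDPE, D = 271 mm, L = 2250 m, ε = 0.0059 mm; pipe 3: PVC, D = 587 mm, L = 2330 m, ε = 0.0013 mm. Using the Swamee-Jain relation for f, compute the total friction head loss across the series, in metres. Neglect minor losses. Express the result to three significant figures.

Pipe 1: V = 1.396 m/s, Re = 4.87×10^5, ε/D = 8.41×10^-5, f = 0.01432, h_1 = f(L/D)V²/2g = 0.5608 m
Pipe 2: V = 4.092 m/s, Re = 8.34×10^5, ε/D = 2.18×10^-5, f = 0.01243, h_2 = f(L/D)V²/2g = 88.08 m
Pipe 3: V = 0.8721 m/s, Re = 3.85×10^5, ε/D = 2.21×10^-6, f = 0.01376, h_3 = f(L/D)V²/2g = 2.116 m
Series → Q common, losses add: H = Σh = 90.75 m

H ≈ 90.8 m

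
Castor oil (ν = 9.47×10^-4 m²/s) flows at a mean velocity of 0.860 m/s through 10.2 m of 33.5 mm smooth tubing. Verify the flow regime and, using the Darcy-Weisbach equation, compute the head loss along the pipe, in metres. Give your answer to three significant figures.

Re = VD/ν = 0.860·0.03350/9.47×10^-4 = 30.4 → laminar (Re < 2300)
f = 64/Re = 2.104
h_f = f(L/D)V²/(2g) = 2.104·(10.2/0.03350)·0.860²/(2·9.81) = 24.15 m

h_f ≈ 24.1 m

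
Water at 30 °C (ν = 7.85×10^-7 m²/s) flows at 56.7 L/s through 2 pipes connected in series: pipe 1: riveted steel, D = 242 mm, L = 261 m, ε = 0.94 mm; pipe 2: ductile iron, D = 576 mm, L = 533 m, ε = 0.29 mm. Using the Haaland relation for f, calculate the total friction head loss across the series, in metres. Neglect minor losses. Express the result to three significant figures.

Pipe 1: V = 1.233 m/s, Re = 3.80×10^5, ε/D = 0.00388, f = 0.02850, h_1 = f(L/D)V²/2g = 2.381 m
Pipe 2: V = 0.2176 m/s, Re = 1.60×10^5, ε/D = 5.03×10^-4, f = 0.01905, h_2 = f(L/D)V²/2g = 0.04253 m
Series → Q common, losses add: H = Σh = 2.423 m

H ≈ 2.42 m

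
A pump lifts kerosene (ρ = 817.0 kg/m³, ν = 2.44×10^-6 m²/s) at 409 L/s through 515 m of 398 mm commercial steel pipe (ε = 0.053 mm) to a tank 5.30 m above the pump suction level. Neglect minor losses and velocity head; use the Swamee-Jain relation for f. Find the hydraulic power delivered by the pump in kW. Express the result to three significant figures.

V = 4Q/(πD²) = 3.288 m/s; Re = 5.36×10^5; ε/D = 1.33×10^-4; f = 0.01474
h_f = f(L/D)V²/2g = 10.50 m
Total head H = z + h_f = 5.30 + 10.50 = 15.80 m
P_hyd = ρgQH = 817.0·9.81·0.409·15.80 = 51.80 kW

P_hyd ≈ 51.8 kW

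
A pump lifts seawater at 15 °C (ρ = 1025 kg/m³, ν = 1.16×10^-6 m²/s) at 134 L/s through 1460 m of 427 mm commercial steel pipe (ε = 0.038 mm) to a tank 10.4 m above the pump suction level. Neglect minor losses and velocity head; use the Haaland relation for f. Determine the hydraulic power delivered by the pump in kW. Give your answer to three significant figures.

P_hyd ≈ 17.1 kW

V = 4Q/(πD²) = 0.9357 m/s; Re = 3.44×10^5; ε/D = 8.90×10^-5; f = 0.01484
h_f = f(L/D)V²/2g = 2.264 m
Total head H = z + h_f = 10.4 + 2.264 = 12.66 m
P_hyd = ρgQH = 1025·9.81·0.134·12.66 = 17.06 kW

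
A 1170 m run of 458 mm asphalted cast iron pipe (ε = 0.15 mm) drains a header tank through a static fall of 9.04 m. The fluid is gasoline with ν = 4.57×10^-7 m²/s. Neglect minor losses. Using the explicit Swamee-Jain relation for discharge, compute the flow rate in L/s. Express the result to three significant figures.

Swamee-Jain (Type II): Q = -0.965·√(gD⁵h_f/L)·ln[ε/(3.7D) + √(3.17ν²L/(gD³h_f))]
√(gD⁵h_f/L) = √(9.81·0.458⁵·9.04/1170) = 0.03908
ε/(3.7D) = 8.85×10^-5; √(3.17ν²L/(gD³h_f)) = 9.54×10^-6
Q = -0.965·0.03908·ln(9.805×10^-5) = 0.3481 m³/s
Check: V = 2.11 m/s, Re = 2.12×10^6, f = 0.01563, h_f = 9.09 m ≈ 9.04 m ✓

Q ≈ 348 L/s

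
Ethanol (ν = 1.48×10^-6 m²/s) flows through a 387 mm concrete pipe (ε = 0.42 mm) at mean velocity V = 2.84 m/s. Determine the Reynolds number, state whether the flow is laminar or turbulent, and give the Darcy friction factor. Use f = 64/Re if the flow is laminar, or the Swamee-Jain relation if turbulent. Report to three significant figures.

Re = VD/ν = 2.840·0.387/1.48×10^-6 = 7.43×10^5
Re > 4000 → turbulent; ε/D = 0.00109
Swamee-Jain: f = 0.02052

Re ≈ 7.43×10^5; turbulent; f ≈ 0.0205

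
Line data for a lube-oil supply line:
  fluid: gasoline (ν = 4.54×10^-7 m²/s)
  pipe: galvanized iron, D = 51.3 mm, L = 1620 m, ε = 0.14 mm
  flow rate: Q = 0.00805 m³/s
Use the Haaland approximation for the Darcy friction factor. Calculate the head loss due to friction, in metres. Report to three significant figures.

V = 4Q/(πD²) = 4·0.00805/(π·0.0513²) = 3.895 m/s
Re = VD/ν = 3.895·0.0513/4.54×10^-7 = 4.40×10^5 → turbulent
ε/D = 0.14/51.3 = 0.00273
Haaland: f = 0.02583
h_f = f(L/D)V²/(2g) = 0.02583·(1620/0.0513)·3.895²/(2·9.81) = 630.6 m

h_f ≈ 631 m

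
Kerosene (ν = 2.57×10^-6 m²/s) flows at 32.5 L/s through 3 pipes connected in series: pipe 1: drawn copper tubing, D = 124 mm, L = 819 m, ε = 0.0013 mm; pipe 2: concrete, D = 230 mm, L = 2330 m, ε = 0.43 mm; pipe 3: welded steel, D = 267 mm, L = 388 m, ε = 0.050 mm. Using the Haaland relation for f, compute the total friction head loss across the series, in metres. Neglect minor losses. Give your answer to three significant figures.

Pipe 1: V = 2.691 m/s, Re = 1.30×10^5, ε/D = 1.05×10^-5, f = 0.01694, h_1 = f(L/D)V²/2g = 41.29 m
Pipe 2: V = 0.7822 m/s, Re = 7.00×10^4, ε/D = 0.00187, f = 0.02523, h_2 = f(L/D)V²/2g = 7.970 m
Pipe 3: V = 0.5805 m/s, Re = 6.03×10^4, ε/D = 1.87×10^-4, f = 0.02049, h_3 = f(L/D)V²/2g = 0.5113 m
Series → Q common, losses add: H = Σh = 49.77 m

H ≈ 49.8 m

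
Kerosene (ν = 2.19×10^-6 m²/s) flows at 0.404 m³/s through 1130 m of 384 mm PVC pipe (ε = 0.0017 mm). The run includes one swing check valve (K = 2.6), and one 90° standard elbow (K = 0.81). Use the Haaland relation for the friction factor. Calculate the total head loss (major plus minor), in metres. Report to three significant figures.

H_L ≈ 25.2 m

V = 4Q/(πD²) = 3.488 m/s; V²/2g = 0.6202 m
Re = 6.12×10^5, ε/D = 4.43×10^-6 → f = 0.01266 (Haaland)
Major: h_f = f(L/D)·V²/2g = 0.01266·2943·0.6202 = 23.11 m
Minor: ΣK = 3.41; h_m = ΣK·V²/2g = 2.115 m
Total H_L = 23.11 + 2.115 = 25.22 m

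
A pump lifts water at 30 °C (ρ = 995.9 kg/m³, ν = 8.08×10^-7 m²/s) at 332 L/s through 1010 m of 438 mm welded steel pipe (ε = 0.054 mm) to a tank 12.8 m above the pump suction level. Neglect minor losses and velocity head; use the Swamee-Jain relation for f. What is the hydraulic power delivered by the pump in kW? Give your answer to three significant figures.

V = 4Q/(πD²) = 2.203 m/s; Re = 1.19×10^6; ε/D = 1.23×10^-4; f = 0.01366
h_f = f(L/D)V²/2g = 7.797 m
Total head H = z + h_f = 12.8 + 7.797 = 20.60 m
P_hyd = ρgQH = 995.9·9.81·0.332·20.60 = 66.81 kW

P_hyd ≈ 66.8 kW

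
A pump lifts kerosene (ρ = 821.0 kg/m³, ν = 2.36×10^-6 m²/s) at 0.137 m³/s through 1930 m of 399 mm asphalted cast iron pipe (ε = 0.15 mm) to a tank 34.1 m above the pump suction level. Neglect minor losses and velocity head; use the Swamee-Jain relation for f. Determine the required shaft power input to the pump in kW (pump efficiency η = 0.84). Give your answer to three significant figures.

V = 4Q/(πD²) = 1.096 m/s; Re = 1.85×10^5; ε/D = 3.76×10^-4; f = 0.01840
h_f = f(L/D)V²/2g = 5.445 m
Total head H = z + h_f = 34.1 + 5.445 = 39.54 m
P_hyd = ρgQH = 821.0·9.81·0.137·39.54 = 43.63 kW
P_shaft = P_hyd/η = 43.63/0.84 = 51.94 kW

P_shaft ≈ 51.9 kW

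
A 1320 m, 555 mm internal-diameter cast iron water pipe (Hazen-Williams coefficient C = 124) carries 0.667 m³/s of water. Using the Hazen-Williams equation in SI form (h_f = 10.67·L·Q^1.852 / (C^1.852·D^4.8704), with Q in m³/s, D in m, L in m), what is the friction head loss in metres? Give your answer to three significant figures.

h_f = 10.67·1320·0.667^1.852 / (124^1.852·0.555^4.8704) = 15.54 m

h_f ≈ 15.5 m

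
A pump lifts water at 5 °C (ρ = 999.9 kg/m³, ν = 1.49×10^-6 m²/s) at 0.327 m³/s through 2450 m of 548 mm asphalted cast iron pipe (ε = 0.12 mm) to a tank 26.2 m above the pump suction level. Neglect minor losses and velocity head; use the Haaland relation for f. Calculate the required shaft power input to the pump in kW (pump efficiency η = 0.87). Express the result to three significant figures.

P_shaft ≈ 122 kW

V = 4Q/(πD²) = 1.386 m/s; Re = 5.10×10^5; ε/D = 2.19×10^-4; f = 0.01544
h_f = f(L/D)V²/2g = 6.763 m
Total head H = z + h_f = 26.2 + 6.763 = 32.96 m
P_hyd = ρgQH = 999.9·9.81·0.327·32.96 = 105.7 kW
P_shaft = P_hyd/η = 105.7/0.87 = 121.5 kW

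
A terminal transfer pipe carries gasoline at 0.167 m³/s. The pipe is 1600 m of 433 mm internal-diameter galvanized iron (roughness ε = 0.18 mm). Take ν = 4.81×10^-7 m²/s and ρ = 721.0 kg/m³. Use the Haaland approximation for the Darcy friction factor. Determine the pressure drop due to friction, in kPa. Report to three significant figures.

V = 4Q/(πD²) = 4·0.167/(π·0.433²) = 1.134 m/s
Re = VD/ν = 1.134·0.433/4.81×10^-7 = 1.02×10^6 → turbulent
ε/D = 0.18/433 = 4.16×10^-4
Haaland: f = 0.01655
h_f = f(L/D)V²/(2g) = 0.01655·(1600/0.433)·1.134²/(2·9.81) = 4.010 m
Δp = ρg·h_f = 721.0·9.81·4.010 = 28.36 kPa

Δp ≈ 28.4 kPa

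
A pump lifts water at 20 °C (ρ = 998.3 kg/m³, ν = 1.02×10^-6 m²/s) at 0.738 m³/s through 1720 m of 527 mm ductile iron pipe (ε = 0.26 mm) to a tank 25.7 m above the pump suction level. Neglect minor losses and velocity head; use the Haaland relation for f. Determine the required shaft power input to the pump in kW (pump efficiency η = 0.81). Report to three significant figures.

P_shaft ≈ 517 kW

V = 4Q/(πD²) = 3.383 m/s; Re = 1.75×10^6; ε/D = 4.93×10^-4; f = 0.01694
h_f = f(L/D)V²/2g = 32.26 m
Total head H = z + h_f = 25.7 + 32.26 = 57.96 m
P_hyd = ρgQH = 998.3·9.81·0.738·57.96 = 418.9 kW
P_shaft = P_hyd/η = 418.9/0.81 = 517.2 kW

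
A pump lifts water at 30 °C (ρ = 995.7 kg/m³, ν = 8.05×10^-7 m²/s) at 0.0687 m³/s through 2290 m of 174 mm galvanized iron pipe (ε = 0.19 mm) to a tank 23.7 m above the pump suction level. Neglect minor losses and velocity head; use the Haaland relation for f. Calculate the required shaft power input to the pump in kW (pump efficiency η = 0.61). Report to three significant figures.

P_shaft ≈ 152 kW

V = 4Q/(πD²) = 2.889 m/s; Re = 6.24×10^5; ε/D = 0.00109; f = 0.02050
h_f = f(L/D)V²/2g = 114.8 m
Total head H = z + h_f = 23.7 + 114.8 = 138.5 m
P_hyd = ρgQH = 995.7·9.81·0.0687·138.5 = 92.93 kW
P_shaft = P_hyd/η = 92.93/0.61 = 152.3 kW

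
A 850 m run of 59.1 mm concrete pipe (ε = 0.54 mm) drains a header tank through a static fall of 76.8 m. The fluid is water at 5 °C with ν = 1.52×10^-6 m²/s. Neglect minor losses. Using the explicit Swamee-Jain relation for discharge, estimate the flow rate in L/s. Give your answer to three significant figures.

Q ≈ 4.57 L/s

Swamee-Jain (Type II): Q = -0.965·√(gD⁵h_f/L)·ln[ε/(3.7D) + √(3.17ν²L/(gD³h_f))]
√(gD⁵h_f/L) = √(9.81·0.0591⁵·76.8/850) = 7.994×10^-4
ε/(3.7D) = 0.00247; √(3.17ν²L/(gD³h_f)) = 2.00×10^-4
Q = -0.965·7.994×10^-4·ln(0.002670) = 0.004571 m³/s
Check: V = 1.67 m/s, Re = 6.48×10^4, f = 0.03807, h_f = 77.5 m ≈ 76.8 m ✓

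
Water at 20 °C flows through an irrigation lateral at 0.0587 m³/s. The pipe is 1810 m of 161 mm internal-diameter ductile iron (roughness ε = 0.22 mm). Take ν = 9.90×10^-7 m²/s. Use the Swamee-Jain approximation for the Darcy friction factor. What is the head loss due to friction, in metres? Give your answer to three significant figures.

h_f ≈ 104 m

V = 4Q/(πD²) = 4·0.0587/(π·0.161²) = 2.883 m/s
Re = VD/ν = 2.883·0.161/9.90×10^-7 = 4.69×10^5 → turbulent
ε/D = 0.22/161 = 0.00137
Swamee-Jain: f = 0.02185
h_f = f(L/D)V²/(2g) = 0.02185·(1810/0.161)·2.883²/(2·9.81) = 104.1 m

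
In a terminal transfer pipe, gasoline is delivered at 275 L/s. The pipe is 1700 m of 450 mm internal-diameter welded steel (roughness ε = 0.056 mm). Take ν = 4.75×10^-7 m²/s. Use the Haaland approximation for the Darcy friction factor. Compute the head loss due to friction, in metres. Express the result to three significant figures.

h_f ≈ 7.64 m

V = 4Q/(πD²) = 4·0.275/(π·0.450²) = 1.729 m/s
Re = VD/ν = 1.729·0.450/4.75×10^-7 = 1.64×10^6 → turbulent
ε/D = 0.056/450 = 1.24×10^-4
Haaland: f = 0.01327
h_f = f(L/D)V²/(2g) = 0.01327·(1700/0.450)·1.729²/(2·9.81) = 7.639 m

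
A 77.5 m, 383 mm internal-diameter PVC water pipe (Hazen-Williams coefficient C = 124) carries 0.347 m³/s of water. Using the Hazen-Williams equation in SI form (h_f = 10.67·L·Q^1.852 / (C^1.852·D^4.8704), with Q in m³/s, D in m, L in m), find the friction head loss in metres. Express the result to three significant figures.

h_f = 10.67·77.5·0.347^1.852 / (124^1.852·0.383^4.8704) = 1.656 m

h_f ≈ 1.66 m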